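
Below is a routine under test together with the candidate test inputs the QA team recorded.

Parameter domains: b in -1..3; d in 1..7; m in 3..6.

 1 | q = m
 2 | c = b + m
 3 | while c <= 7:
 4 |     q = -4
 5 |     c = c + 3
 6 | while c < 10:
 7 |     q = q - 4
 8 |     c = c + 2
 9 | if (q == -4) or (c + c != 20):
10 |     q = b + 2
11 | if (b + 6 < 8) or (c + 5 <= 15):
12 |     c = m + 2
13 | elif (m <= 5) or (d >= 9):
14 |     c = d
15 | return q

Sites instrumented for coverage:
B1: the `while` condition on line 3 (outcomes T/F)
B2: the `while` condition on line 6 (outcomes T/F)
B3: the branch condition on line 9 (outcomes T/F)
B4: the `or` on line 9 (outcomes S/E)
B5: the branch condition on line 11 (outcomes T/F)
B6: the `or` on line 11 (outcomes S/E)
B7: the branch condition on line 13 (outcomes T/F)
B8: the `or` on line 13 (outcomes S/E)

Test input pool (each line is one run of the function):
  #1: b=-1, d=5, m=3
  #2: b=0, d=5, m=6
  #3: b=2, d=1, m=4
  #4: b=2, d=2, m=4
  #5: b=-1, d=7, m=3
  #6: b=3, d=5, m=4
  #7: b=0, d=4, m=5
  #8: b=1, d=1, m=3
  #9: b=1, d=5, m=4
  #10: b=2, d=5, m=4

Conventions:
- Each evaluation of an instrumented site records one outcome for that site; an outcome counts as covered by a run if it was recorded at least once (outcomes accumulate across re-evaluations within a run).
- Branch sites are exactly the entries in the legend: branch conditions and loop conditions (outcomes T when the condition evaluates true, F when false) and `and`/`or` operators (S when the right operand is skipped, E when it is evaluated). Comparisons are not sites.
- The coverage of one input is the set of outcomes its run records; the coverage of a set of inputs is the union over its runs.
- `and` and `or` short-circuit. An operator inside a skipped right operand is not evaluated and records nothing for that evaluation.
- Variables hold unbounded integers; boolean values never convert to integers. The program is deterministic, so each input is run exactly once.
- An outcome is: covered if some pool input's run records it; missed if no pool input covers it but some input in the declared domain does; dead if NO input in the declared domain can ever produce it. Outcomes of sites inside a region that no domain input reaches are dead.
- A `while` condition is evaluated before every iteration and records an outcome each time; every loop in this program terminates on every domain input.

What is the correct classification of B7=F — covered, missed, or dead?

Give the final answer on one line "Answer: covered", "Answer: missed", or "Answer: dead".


no pool input records B7=F
but domain input (b=3, d=1, m=6) does record it -> reachable, so missed
Answer: missed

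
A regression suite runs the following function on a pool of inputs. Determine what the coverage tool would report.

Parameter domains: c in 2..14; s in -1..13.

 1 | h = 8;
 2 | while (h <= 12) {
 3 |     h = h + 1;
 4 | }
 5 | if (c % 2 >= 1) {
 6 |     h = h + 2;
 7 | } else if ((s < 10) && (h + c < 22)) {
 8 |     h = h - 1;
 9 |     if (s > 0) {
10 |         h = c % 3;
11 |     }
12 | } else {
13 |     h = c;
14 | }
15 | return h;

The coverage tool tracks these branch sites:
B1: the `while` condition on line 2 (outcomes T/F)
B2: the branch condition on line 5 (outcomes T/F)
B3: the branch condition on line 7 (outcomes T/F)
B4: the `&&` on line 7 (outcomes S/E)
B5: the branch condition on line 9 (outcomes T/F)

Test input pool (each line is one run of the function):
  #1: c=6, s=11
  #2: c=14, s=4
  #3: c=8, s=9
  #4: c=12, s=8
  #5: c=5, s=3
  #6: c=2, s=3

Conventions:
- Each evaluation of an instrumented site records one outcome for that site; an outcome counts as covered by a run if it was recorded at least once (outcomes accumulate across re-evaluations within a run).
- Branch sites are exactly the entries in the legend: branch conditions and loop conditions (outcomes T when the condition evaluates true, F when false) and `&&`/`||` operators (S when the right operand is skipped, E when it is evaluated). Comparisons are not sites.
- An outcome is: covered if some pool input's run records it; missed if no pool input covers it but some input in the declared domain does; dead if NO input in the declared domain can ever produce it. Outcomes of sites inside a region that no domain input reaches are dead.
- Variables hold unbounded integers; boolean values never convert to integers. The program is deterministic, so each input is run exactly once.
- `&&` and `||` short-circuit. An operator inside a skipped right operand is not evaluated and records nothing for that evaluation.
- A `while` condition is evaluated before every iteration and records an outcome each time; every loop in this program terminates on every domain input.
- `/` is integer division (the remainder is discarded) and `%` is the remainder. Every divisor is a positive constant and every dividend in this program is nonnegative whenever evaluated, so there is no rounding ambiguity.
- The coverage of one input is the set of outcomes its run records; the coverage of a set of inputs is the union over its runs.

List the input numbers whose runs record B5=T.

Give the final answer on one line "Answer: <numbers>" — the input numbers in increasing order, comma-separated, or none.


input #1 (c=6, s=11): never hits B5=T
input #2 (c=14, s=4): never hits B5=T
input #3 (c=8, s=9): hits B5=T
input #4 (c=12, s=8): never hits B5=T
input #5 (c=5, s=3): never hits B5=T
input #6 (c=2, s=3): hits B5=T
Answer: 3, 6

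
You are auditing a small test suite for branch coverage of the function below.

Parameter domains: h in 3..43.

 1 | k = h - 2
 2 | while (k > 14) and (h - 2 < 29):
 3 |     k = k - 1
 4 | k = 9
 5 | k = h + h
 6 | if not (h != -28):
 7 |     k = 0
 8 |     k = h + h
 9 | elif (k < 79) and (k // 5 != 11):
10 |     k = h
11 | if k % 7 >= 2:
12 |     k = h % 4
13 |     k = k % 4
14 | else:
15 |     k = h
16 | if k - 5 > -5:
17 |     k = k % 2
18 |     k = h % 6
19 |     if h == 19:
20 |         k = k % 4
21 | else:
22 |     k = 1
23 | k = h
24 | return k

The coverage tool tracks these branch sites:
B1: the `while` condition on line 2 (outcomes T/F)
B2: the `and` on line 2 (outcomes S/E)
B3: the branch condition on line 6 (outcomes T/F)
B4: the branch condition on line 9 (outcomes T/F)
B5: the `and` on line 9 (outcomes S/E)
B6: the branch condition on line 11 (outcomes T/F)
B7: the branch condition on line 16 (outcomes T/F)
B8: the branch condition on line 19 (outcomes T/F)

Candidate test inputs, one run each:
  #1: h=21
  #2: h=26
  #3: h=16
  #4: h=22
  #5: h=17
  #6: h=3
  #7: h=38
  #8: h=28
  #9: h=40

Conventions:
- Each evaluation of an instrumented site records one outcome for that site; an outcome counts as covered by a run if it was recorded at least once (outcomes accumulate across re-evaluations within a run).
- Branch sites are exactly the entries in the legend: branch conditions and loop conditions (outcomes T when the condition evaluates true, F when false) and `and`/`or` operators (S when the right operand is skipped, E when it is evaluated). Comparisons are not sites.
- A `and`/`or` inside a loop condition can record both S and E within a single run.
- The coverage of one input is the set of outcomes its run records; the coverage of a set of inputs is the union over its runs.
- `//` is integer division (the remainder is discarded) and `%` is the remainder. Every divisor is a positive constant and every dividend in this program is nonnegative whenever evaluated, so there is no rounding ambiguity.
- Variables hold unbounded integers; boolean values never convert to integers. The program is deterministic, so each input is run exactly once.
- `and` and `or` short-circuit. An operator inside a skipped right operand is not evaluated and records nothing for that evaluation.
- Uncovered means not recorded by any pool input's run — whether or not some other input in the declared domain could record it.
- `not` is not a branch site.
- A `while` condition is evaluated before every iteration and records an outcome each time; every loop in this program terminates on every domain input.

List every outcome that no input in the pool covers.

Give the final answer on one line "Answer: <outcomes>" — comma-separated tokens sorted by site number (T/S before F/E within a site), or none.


input #1 (h=21): events B2->E, B1->T, B2->E, B1->T, B2->E, B1->T, B2->E, B1->T, B2->E, B1->T, B2->S, B1->F, B3->F, B5->E, ...; covers B1=T, B1=F, B2=S, B2=E, B3=F, B4=T, B5=E, B6=F, B7=T, B8=F
input #2 (h=26): events B2->E, B1->T, B2->E, B1->T, B2->E, B1->T, B2->E, B1->T, B2->E, B1->T, B2->E, B1->T, B2->E, B1->T, ...; covers B1=T, B1=F, B2=S, B2=E, B3=F, B4=T, B5=E, B6=T, B7=T, B8=F
input #3 (h=16): events B2->S, B1->F, B3->F, B5->E, B4->T, B6->T, B7->F; covers B1=F, B2=S, B3=F, B4=T, B5=E, B6=T, B7=F
input #4 (h=22): events B2->E, B1->T, B2->E, B1->T, B2->E, B1->T, B2->E, B1->T, B2->E, B1->T, B2->E, B1->T, B2->S, B1->F, ...; covers B1=T, B1=F, B2=S, B2=E, B3=F, B4=T, B5=E, B6=F, B7=T, B8=F
input #5 (h=17): events B2->E, B1->T, B2->S, B1->F, B3->F, B5->E, B4->T, B6->T, B7->T, B8->F; covers B1=T, B1=F, B2=S, B2=E, B3=F, B4=T, B5=E, B6=T, B7=T, B8=F
input #6 (h=3): events B2->S, B1->F, B3->F, B5->E, B4->T, B6->T, B7->T, B8->F; covers B1=F, B2=S, B3=F, B4=T, B5=E, B6=T, B7=T, B8=F
input #7 (h=38): events B2->E, B1->F, B3->F, B5->E, B4->T, B6->T, B7->T, B8->F; covers B1=F, B2=E, B3=F, B4=T, B5=E, B6=T, B7=T, B8=F
input #8 (h=28): events B2->E, B1->T, B2->E, B1->T, B2->E, B1->T, B2->E, B1->T, B2->E, B1->T, B2->E, B1->T, B2->E, B1->T, ...; covers B1=T, B1=F, B2=S, B2=E, B3=F, B4=F, B5=E, B6=F, B7=T, B8=F
input #9 (h=40): events B2->E, B1->F, B3->F, B5->S, B4->F, B6->T, B7->F; covers B1=F, B2=E, B3=F, B4=F, B5=S, B6=T, B7=F
union over the pool: B1=T, B1=F, B2=S, B2=E, B3=F, B4=T, B4=F, B5=S, B5=E, B6=T, B6=F, B7=T, B7=F, B8=F
uncovered (2 of 16): B3=T, B8=T
Answer: B3=T, B8=T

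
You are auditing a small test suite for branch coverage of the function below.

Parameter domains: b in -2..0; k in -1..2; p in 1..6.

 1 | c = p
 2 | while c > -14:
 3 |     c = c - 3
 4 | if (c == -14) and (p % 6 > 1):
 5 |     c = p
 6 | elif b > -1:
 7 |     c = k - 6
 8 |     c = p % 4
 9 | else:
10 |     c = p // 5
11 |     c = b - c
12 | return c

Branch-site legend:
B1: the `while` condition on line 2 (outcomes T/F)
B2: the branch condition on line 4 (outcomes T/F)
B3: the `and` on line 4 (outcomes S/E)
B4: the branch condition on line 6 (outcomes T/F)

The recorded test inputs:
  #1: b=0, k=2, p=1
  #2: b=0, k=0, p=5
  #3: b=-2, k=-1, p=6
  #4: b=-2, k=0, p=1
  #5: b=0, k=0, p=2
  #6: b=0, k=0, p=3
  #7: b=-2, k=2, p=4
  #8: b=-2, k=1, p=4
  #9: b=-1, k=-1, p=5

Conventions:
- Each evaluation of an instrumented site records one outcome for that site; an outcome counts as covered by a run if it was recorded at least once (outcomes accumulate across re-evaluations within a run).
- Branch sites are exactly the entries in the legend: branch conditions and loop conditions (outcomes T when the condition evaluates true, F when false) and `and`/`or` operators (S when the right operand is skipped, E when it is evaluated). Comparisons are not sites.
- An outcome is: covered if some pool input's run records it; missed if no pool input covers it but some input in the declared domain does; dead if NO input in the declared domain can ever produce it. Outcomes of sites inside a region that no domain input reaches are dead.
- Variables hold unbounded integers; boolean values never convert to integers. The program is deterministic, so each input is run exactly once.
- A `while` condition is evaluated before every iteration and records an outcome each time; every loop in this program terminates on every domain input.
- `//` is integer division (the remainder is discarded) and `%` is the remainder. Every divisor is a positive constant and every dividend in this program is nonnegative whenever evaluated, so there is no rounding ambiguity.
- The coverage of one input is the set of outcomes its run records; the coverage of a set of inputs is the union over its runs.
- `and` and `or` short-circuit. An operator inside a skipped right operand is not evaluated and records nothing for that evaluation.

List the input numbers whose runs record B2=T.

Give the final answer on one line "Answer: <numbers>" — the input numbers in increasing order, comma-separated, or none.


input #1 (b=0, k=2, p=1): does not record B2=T
input #2 (b=0, k=0, p=5): does not record B2=T
input #3 (b=-2, k=-1, p=6): does not record B2=T
input #4 (b=-2, k=0, p=1): does not record B2=T
input #5 (b=0, k=0, p=2): does not record B2=T
input #6 (b=0, k=0, p=3): does not record B2=T
input #7 (b=-2, k=2, p=4): records B2=T
input #8 (b=-2, k=1, p=4): records B2=T
input #9 (b=-1, k=-1, p=5): does not record B2=T
Answer: 7, 8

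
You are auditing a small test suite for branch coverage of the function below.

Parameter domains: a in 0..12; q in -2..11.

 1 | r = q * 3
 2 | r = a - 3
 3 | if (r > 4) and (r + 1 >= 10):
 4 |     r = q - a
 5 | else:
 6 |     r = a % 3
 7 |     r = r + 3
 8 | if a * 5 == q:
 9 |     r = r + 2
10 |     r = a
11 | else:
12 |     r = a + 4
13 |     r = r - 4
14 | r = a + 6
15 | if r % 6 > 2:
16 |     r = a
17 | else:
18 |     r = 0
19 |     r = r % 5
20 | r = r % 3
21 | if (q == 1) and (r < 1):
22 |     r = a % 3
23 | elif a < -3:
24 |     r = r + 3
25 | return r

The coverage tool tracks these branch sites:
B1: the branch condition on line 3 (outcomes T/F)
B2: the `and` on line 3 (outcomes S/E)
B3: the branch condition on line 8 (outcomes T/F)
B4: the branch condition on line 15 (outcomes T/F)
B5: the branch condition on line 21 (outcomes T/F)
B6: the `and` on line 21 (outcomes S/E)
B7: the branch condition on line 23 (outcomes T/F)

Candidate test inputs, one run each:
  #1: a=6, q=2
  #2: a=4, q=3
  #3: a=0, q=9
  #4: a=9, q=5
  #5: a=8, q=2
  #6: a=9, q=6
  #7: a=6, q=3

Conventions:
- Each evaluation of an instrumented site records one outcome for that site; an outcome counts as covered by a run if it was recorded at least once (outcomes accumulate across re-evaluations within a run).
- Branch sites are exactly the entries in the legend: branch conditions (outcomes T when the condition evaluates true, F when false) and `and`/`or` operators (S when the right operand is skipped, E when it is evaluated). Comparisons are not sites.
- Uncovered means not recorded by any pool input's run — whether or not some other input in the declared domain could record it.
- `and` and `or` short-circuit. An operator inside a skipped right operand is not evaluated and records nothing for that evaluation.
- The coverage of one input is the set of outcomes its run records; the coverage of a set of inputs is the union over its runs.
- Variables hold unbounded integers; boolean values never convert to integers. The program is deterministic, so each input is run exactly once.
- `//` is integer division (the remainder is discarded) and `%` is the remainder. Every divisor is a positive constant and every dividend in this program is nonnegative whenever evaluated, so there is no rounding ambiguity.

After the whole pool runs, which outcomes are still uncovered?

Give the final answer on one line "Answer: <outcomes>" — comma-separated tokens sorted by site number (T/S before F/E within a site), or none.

input #1, a=6, q=2: outcomes B1=F, B2=S, B3=F, B4=F, B5=F, B6=S, B7=F
input #2, a=4, q=3: outcomes B1=F, B2=S, B3=F, B4=T, B5=F, B6=S, B7=F
input #3, a=0, q=9: outcomes B1=F, B2=S, B3=F, B4=F, B5=F, B6=S, B7=F
input #4, a=9, q=5: outcomes B1=F, B2=E, B3=F, B4=T, B5=F, B6=S, B7=F
input #5, a=8, q=2: outcomes B1=F, B2=E, B3=F, B4=F, B5=F, B6=S, B7=F
input #6, a=9, q=6: outcomes B1=F, B2=E, B3=F, B4=T, B5=F, B6=S, B7=F
input #7, a=6, q=3: outcomes B1=F, B2=S, B3=F, B4=F, B5=F, B6=S, B7=F
union over the pool: B1=F, B2=S, B2=E, B3=F, B4=T, B4=F, B5=F, B6=S, B7=F
uncovered (5 of 14): B1=T, B3=T, B5=T, B6=E, B7=T

Answer: B1=T, B3=T, B5=T, B6=E, B7=T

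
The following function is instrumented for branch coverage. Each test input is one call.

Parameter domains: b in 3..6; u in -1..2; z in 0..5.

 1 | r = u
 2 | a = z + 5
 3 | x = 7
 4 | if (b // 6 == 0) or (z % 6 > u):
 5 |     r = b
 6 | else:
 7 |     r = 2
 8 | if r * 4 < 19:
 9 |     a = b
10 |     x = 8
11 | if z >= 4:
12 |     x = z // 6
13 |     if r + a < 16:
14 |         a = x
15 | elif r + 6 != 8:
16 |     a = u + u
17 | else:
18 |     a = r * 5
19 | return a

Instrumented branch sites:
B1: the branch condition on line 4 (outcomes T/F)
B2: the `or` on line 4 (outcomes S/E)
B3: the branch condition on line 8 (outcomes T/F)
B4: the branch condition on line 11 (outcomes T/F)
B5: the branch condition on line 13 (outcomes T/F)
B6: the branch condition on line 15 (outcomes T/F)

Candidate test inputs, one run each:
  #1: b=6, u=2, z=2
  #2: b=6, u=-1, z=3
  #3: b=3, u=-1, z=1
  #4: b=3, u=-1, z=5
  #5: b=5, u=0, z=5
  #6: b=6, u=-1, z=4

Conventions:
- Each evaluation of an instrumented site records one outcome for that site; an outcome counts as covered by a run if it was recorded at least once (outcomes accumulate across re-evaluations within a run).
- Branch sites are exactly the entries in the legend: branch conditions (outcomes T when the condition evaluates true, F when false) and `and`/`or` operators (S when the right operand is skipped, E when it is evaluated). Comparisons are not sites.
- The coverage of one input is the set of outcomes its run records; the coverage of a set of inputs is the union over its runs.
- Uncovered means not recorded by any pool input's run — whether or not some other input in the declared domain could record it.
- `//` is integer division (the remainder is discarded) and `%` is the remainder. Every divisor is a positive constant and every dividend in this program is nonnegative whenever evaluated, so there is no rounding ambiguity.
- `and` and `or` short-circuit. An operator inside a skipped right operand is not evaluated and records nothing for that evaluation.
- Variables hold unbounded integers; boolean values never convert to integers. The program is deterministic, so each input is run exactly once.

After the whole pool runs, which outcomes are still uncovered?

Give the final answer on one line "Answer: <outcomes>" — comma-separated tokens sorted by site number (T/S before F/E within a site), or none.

#1 (b=6, u=2, z=2) -> B2->E, B1->F, B3->T, B4->F, B6->F; covered: B1=F, B2=E, B3=T, B4=F, B6=F
#2 (b=6, u=-1, z=3) -> B2->E, B1->T, B3->F, B4->F, B6->T; covered: B1=T, B2=E, B3=F, B4=F, B6=T
#3 (b=3, u=-1, z=1) -> B2->S, B1->T, B3->T, B4->F, B6->T; covered: B1=T, B2=S, B3=T, B4=F, B6=T
#4 (b=3, u=-1, z=5) -> B2->S, B1->T, B3->T, B4->T, B5->T; covered: B1=T, B2=S, B3=T, B4=T, B5=T
#5 (b=5, u=0, z=5) -> B2->S, B1->T, B3->F, B4->T, B5->T; covered: B1=T, B2=S, B3=F, B4=T, B5=T
#6 (b=6, u=-1, z=4) -> B2->E, B1->T, B3->F, B4->T, B5->T; covered: B1=T, B2=E, B3=F, B4=T, B5=T
union over the pool: B1=T, B1=F, B2=S, B2=E, B3=T, B3=F, B4=T, B4=F, B5=T, B6=T, B6=F
uncovered (1 of 12): B5=F

Answer: B5=F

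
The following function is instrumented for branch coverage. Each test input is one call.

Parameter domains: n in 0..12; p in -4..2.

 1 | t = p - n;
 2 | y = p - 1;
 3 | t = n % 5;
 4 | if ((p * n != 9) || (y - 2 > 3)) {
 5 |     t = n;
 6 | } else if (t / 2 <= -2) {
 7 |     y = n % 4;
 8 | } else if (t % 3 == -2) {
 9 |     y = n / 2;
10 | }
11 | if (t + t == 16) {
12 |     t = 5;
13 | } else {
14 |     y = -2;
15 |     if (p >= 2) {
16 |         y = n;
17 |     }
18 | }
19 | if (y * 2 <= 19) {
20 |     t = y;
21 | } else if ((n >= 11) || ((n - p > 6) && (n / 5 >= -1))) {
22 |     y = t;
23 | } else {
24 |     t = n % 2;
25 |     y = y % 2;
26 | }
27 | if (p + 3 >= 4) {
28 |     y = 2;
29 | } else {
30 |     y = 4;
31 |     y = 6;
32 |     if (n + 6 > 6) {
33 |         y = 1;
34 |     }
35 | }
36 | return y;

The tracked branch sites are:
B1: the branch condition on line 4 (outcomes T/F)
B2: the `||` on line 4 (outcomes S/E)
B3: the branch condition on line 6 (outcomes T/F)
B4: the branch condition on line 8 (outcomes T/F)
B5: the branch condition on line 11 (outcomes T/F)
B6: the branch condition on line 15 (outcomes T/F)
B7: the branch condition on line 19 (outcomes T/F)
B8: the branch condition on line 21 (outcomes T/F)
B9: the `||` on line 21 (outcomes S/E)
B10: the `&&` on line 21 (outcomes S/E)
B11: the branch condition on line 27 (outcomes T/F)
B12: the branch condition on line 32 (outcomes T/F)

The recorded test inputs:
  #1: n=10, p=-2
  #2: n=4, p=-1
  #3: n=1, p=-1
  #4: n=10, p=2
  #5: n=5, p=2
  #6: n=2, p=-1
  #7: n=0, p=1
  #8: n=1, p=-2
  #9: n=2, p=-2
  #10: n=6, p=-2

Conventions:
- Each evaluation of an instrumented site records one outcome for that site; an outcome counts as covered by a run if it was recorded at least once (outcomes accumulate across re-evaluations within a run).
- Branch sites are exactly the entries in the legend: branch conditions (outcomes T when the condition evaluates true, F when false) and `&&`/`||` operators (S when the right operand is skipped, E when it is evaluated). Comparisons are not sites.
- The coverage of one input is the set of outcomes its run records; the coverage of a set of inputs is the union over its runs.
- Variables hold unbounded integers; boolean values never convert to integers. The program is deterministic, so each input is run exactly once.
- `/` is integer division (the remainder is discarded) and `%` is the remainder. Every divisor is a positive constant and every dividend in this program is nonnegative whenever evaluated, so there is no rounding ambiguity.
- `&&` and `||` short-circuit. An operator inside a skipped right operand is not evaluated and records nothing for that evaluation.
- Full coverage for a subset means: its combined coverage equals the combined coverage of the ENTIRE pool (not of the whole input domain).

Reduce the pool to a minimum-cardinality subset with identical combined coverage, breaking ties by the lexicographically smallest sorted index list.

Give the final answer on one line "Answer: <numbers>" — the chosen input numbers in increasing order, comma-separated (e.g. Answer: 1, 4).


test 1 (n=10, p=-2) hits B1=T, B2=S, B5=F, B6=F, B7=T, B11=F, B12=T
test 2 (n=4, p=-1) hits B1=T, B2=S, B5=F, B6=F, B7=T, B11=F, B12=T
test 3 (n=1, p=-1) hits B1=T, B2=S, B5=F, B6=F, B7=T, B11=F, B12=T
test 4 (n=10, p=2) hits B1=T, B2=S, B5=F, B6=T, B7=F, B8=T, B9=E, B10=E, B11=T
test 5 (n=5, p=2) hits B1=T, B2=S, B5=F, B6=T, B7=T, B11=T
test 6 (n=2, p=-1) hits B1=T, B2=S, B5=F, B6=F, B7=T, B11=F, B12=T
test 7 (n=0, p=1) hits B1=T, B2=S, B5=F, B6=F, B7=T, B11=T
test 8 (n=1, p=-2) hits B1=T, B2=S, B5=F, B6=F, B7=T, B11=F, B12=T
test 9 (n=2, p=-2) hits B1=T, B2=S, B5=F, B6=F, B7=T, B11=F, B12=T
test 10 (n=6, p=-2) hits B1=T, B2=S, B5=F, B6=F, B7=T, B11=F, B12=T
pool-wide coverage (13 outcomes): B1=T, B2=S, B5=F, B6=T, B6=F, B7=T, B7=F, B8=T, B9=E, B10=E, B11=T, B11=F, B12=T
no size-1 subset reaches all 13 outcomes (best union: 9/13)
the canonical winner is {1, 4}: size 2, full 13-outcome coverage, earliest index list among size-2 covers
Answer: 1, 4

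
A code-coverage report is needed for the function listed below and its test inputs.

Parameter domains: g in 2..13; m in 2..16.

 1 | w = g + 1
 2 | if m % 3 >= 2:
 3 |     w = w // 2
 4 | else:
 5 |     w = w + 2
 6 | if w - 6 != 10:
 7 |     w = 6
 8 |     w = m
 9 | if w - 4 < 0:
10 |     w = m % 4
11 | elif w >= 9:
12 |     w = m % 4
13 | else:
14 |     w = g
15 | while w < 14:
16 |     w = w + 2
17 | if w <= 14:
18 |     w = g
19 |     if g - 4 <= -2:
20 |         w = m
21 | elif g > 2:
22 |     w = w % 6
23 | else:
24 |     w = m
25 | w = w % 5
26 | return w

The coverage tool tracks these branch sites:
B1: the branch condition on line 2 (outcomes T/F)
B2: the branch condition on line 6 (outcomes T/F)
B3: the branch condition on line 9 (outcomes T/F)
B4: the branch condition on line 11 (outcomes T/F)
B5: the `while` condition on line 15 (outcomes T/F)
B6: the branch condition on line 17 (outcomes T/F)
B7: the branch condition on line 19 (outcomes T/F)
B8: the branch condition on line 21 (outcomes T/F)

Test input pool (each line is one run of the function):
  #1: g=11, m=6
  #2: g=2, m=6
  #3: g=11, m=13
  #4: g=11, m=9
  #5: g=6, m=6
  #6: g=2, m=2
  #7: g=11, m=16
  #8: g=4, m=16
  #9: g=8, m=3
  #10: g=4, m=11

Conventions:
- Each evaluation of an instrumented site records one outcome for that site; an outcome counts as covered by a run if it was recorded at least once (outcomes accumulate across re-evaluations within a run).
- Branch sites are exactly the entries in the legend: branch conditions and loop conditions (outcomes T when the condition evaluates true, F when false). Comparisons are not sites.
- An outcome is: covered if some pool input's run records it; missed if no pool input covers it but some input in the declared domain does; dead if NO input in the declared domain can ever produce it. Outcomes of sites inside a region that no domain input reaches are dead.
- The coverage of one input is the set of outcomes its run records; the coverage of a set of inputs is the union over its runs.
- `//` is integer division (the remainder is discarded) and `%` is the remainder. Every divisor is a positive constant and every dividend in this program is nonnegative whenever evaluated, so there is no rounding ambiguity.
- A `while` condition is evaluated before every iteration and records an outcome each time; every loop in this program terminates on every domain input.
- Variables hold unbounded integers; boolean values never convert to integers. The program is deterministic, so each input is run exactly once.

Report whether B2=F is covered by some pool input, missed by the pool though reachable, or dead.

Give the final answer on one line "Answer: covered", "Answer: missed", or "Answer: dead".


no pool input records B2=F
but domain input (g=13, m=3) does record it -> reachable, so missed
Answer: missed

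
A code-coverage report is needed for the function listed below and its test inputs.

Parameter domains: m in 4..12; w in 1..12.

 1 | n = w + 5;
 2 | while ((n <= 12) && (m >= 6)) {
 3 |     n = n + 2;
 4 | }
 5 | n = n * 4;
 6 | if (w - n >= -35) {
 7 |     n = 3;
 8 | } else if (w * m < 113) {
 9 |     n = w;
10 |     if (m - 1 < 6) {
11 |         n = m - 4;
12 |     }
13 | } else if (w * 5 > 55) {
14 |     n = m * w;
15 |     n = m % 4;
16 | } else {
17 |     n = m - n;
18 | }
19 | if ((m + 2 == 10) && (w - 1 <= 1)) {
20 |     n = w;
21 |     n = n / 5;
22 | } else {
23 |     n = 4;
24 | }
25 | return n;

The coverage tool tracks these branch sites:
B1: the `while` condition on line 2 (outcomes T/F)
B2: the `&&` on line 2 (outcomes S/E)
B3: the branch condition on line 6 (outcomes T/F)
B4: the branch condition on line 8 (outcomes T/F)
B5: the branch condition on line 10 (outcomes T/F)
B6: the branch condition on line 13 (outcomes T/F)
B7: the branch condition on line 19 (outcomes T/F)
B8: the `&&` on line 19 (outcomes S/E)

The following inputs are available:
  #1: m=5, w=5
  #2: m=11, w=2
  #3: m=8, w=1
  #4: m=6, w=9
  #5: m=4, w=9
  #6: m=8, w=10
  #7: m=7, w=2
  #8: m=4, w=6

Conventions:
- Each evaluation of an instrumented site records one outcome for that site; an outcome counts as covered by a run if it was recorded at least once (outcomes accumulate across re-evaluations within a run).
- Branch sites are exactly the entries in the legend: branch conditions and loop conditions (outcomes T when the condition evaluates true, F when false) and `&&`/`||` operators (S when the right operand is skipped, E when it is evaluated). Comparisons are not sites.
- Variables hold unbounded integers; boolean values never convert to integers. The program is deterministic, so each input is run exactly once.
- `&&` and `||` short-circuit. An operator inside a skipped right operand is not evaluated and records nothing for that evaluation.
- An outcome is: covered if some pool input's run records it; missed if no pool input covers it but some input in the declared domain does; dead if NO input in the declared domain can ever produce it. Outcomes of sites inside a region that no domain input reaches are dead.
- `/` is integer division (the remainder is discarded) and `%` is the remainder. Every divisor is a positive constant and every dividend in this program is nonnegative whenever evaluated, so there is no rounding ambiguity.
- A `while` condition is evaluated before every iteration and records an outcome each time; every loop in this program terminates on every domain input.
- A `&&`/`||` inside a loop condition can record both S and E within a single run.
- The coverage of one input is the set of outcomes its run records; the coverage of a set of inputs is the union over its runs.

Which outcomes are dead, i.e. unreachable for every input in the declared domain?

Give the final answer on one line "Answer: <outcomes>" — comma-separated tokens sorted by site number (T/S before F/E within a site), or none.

running all 108 domain inputs and tallying outcomes:
  reachable outcomes have witnesses, e.g. B1=T (e.g. m=6, w=1), B1=F (e.g. m=4, w=1), B2=S (e.g. m=4, w=8), B2=E (e.g. m=4, w=1)

Answer: none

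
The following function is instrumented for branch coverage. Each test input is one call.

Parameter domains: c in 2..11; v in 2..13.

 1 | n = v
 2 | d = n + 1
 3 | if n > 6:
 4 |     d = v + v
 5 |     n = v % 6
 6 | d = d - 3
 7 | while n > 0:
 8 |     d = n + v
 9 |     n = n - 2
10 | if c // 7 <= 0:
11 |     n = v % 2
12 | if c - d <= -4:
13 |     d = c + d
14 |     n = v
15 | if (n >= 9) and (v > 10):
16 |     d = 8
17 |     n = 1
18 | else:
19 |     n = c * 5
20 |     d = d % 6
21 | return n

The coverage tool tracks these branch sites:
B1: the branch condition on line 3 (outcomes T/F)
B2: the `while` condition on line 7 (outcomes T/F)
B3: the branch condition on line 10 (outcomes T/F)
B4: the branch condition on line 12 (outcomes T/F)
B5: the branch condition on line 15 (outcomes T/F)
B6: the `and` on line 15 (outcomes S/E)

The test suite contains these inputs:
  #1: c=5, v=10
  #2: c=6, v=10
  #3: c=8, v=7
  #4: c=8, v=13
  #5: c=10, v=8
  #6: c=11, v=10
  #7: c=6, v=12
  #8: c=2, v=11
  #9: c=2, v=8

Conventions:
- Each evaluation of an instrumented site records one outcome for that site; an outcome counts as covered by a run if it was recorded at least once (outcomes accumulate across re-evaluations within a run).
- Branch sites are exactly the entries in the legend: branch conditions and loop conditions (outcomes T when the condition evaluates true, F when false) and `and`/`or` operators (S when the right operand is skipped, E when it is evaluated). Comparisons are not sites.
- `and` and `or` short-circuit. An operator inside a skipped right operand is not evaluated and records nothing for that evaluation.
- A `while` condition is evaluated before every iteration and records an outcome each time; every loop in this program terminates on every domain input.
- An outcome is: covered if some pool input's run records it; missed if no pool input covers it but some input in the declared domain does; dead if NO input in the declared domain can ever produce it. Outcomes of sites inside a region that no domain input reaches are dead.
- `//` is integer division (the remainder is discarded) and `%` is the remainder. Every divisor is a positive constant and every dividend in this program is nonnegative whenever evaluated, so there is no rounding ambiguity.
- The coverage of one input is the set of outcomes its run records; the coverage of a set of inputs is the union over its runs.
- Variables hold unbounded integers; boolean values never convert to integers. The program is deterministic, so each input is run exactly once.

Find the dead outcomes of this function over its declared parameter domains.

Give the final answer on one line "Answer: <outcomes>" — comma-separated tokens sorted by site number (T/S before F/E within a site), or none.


sweeping the full domain (120 inputs) for each outcome:
  reachable outcomes have witnesses, e.g. B1=T (e.g. c=2, v=7), B1=F (e.g. c=2, v=2), B2=T (e.g. c=2, v=2), B2=F (e.g. c=2, v=2)
Answer: none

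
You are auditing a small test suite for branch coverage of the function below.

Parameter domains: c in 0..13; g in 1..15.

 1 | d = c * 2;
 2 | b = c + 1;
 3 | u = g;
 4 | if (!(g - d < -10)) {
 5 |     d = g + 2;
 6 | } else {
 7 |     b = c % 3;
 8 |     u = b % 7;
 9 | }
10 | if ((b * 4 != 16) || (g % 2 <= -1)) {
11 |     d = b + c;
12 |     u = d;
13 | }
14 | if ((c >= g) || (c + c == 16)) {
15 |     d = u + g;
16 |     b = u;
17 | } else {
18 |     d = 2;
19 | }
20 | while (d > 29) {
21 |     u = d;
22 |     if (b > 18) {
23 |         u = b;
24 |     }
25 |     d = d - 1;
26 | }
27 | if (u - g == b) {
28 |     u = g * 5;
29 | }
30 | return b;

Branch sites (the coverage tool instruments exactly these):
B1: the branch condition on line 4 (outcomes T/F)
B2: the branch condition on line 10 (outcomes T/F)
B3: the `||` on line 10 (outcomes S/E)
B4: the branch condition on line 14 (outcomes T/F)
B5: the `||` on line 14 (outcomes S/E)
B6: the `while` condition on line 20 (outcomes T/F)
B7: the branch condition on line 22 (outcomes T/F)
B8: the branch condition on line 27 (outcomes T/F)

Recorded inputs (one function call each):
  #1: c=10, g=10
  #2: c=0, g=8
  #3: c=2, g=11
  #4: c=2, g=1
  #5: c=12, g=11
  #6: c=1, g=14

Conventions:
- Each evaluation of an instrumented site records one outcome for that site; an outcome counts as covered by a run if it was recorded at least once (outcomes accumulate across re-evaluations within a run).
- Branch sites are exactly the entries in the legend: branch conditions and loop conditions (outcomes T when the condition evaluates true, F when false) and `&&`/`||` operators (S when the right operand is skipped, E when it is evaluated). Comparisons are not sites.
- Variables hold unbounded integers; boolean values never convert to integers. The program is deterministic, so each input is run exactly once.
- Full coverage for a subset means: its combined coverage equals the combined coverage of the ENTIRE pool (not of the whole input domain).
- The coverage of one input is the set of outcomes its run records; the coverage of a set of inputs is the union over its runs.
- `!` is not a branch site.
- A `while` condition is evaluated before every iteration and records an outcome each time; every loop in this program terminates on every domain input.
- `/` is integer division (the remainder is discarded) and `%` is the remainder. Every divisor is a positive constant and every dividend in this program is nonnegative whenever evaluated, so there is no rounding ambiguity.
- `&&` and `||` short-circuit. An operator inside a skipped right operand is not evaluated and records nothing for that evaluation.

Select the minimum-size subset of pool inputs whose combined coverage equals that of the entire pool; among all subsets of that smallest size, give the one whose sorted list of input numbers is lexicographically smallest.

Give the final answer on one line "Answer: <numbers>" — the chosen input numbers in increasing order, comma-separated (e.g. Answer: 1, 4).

run #1 (c=10, g=10) runs B1->T, B3->S, B2->T, B5->S, B4->T, B6->T, B7->T, B6->T, B7->T, B6->F, B8->F; records B1=T, B2=T, B3=S, B4=T, B5=S, B6=T, B6=F, B7=T, B8=F
run #2 (c=0, g=8) runs B1->T, B3->S, B2->T, B5->E, B4->F, B6->F, B8->F; records B1=T, B2=T, B3=S, B4=F, B5=E, B6=F, B8=F
run #3 (c=2, g=11) runs B1->T, B3->S, B2->T, B5->E, B4->F, B6->F, B8->F; records B1=T, B2=T, B3=S, B4=F, B5=E, B6=F, B8=F
run #4 (c=2, g=1) runs B1->T, B3->S, B2->T, B5->S, B4->T, B6->F, B8->F; records B1=T, B2=T, B3=S, B4=T, B5=S, B6=F, B8=F
run #5 (c=12, g=11) runs B1->F, B3->S, B2->T, B5->S, B4->T, B6->F, B8->F; records B1=F, B2=T, B3=S, B4=T, B5=S, B6=F, B8=F
run #6 (c=1, g=14) runs B1->T, B3->S, B2->T, B5->E, B4->F, B6->F, B8->F; records B1=T, B2=T, B3=S, B4=F, B5=E, B6=F, B8=F
the full pool covers 12 outcomes: B1=T, B1=F, B2=T, B3=S, B4=T, B4=F, B5=S, B5=E, B6=T, B6=F, B7=T, B8=F
no size-1 subset reaches all 12 outcomes (best union: 9/12)
no size-2 subset reaches all 12 outcomes (best union: 11/12)
at size 3, {1, 2, 5} reaches all 12 outcomes; every lexicographically earlier size-3 subset fails

Answer: 1, 2, 5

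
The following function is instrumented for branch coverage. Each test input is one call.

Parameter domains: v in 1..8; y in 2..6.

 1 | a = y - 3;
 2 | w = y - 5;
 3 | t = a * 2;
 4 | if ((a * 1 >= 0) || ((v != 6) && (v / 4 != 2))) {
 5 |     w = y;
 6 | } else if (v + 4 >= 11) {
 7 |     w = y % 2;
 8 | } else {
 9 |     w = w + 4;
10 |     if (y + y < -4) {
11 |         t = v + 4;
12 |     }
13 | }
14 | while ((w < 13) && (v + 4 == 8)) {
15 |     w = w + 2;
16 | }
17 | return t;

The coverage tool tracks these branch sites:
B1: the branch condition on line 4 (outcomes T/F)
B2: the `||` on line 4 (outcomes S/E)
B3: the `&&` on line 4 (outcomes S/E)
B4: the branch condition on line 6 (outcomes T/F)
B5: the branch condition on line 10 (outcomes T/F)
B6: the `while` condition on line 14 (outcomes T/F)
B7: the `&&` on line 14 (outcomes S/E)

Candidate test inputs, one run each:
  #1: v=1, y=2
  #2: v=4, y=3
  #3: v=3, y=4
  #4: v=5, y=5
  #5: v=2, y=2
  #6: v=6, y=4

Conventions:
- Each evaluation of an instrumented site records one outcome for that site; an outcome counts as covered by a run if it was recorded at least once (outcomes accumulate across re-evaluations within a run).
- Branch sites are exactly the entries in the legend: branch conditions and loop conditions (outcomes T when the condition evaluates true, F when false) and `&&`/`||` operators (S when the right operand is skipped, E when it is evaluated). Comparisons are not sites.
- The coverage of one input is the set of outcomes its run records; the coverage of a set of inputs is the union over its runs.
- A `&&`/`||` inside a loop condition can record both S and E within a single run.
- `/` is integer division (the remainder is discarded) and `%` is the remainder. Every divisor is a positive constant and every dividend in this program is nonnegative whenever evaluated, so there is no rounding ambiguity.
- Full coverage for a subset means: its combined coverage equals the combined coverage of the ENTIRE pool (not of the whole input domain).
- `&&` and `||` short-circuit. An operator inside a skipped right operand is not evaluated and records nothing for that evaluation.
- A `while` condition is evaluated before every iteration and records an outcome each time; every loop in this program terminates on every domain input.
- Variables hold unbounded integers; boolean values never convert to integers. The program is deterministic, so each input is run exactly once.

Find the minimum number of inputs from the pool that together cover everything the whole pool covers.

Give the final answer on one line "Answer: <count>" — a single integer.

run #1 (v=1, y=2) records B1=T, B2=E, B3=E, B6=F, B7=E
run #2 (v=4, y=3) records B1=T, B2=S, B6=T, B6=F, B7=S, B7=E
run #3 (v=3, y=4) records B1=T, B2=S, B6=F, B7=E
run #4 (v=5, y=5) records B1=T, B2=S, B6=F, B7=E
run #5 (v=2, y=2) records B1=T, B2=E, B3=E, B6=F, B7=E
run #6 (v=6, y=4) records B1=T, B2=S, B6=F, B7=E
together the pool reaches 8 outcomes: B1=T, B2=S, B2=E, B3=E, B6=T, B6=F, B7=S, B7=E
every size-1 subset falls short of the 8 outcomes (best: 6/8)
the canonical winner is {1, 2}: size 2, full 8-outcome coverage, earliest index list among size-2 covers

Answer: 2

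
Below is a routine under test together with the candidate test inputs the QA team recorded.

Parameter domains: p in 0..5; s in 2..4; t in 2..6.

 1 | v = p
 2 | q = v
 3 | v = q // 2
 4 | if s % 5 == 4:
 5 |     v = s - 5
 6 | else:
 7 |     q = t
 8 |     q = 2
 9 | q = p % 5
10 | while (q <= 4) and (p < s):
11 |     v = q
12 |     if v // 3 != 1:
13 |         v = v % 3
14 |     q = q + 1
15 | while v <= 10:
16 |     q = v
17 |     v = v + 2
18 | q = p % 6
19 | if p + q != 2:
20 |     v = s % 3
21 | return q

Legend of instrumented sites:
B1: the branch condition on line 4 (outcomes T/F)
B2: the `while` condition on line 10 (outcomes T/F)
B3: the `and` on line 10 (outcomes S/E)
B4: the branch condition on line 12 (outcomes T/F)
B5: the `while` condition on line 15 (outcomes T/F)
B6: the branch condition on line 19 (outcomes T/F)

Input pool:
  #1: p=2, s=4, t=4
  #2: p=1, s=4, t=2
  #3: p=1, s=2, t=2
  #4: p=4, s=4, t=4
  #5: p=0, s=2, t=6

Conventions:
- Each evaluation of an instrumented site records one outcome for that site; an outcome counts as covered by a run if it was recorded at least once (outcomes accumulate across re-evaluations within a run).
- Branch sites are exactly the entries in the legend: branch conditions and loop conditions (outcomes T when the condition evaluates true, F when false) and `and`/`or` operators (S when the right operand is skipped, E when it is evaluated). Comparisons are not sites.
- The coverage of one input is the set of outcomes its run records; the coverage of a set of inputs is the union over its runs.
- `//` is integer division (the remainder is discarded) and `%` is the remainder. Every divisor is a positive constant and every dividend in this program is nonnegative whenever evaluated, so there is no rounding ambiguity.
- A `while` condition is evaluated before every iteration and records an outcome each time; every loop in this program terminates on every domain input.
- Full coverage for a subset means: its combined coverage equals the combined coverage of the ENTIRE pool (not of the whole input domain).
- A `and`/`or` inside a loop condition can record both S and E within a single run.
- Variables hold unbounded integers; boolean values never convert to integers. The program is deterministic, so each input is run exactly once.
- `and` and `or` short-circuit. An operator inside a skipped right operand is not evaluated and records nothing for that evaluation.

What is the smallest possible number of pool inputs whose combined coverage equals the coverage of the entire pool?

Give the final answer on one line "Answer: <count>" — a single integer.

input #1, p=2, s=4, t=4: events B1->T, B3->E, B2->T, B4->T, B3->E, B2->T, B4->F, B3->E, B2->T, B4->F, B3->S, B2->F, B5->T, B5->T, ...; outcomes B1=T, B2=T, B2=F, B3=S, B3=E, B4=T, B4=F, B5=T, B5=F, B6=T
input #2, p=1, s=4, t=2: events B1->T, B3->E, B2->T, B4->T, B3->E, B2->T, B4->T, B3->E, B2->T, B4->F, B3->E, B2->T, B4->F, B3->S, ...; outcomes B1=T, B2=T, B2=F, B3=S, B3=E, B4=T, B4=F, B5=T, B5=F, B6=F
input #3, p=1, s=2, t=2: events B1->F, B3->E, B2->T, B4->T, B3->E, B2->T, B4->T, B3->E, B2->T, B4->F, B3->E, B2->T, B4->F, B3->S, ...; outcomes B1=F, B2=T, B2=F, B3=S, B3=E, B4=T, B4=F, B5=T, B5=F, B6=F
input #4, p=4, s=4, t=4: events B1->T, B3->E, B2->F, B5->T, B5->T, B5->T, B5->T, B5->T, B5->T, B5->F, B6->T; outcomes B1=T, B2=F, B3=E, B5=T, B5=F, B6=T
input #5, p=0, s=2, t=6: events B1->F, B3->E, B2->T, B4->T, B3->E, B2->T, B4->T, B3->E, B2->T, B4->T, B3->E, B2->T, B4->F, B3->E, ...; outcomes B1=F, B2=T, B2=F, B3=S, B3=E, B4=T, B4=F, B5=T, B5=F, B6=T
together the pool reaches 12 outcomes: B1=T, B1=F, B2=T, B2=F, B3=S, B3=E, B4=T, B4=F, B5=T, B5=F, B6=T, B6=F
every size-1 subset falls short of the 12 outcomes (best: 10/12)
at size 2, {1, 3} reaches all 12 outcomes; every lexicographically earlier size-2 subset fails

Answer: 2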